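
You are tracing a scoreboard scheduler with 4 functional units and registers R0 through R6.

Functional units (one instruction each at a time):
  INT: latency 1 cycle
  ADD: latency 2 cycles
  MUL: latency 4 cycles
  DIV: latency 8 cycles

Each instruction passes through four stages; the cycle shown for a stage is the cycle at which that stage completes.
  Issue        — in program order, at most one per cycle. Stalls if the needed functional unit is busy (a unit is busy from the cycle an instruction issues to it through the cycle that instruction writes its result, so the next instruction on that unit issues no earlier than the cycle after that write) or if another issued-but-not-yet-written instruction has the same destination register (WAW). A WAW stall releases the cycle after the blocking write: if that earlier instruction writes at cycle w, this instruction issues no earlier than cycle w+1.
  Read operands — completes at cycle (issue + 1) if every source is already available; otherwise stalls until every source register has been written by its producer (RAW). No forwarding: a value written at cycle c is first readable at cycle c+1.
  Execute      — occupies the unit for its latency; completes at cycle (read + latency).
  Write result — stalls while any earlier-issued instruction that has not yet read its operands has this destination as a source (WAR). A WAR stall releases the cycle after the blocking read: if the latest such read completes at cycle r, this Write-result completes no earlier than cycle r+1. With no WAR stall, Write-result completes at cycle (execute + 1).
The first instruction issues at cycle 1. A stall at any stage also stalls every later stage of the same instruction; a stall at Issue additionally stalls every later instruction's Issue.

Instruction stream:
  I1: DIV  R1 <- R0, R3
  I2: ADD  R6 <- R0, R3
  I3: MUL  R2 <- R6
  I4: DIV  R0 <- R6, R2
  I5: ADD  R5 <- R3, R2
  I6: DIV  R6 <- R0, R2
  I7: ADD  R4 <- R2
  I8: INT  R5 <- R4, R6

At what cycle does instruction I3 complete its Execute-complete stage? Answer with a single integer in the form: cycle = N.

cycle = 11

1) issue 1, read 2, done 10, write 11
2) issue 2, read 3, done 5, write 6
3) issue 3, read 7, done 11, write 12  <RAW R6: wait I2 write@6>
4) issue 12, read 13, done 21, write 22  <struct: DIV busy until I1 writes@11>
5) issue 13, read 14, done 16, write 17
6) issue 23, read 24, done 32, write 33  <struct: DIV busy until I4 writes@22>
7) issue 24, read 25, done 27, write 28
8) issue 25, read 34, done 35, write 36  <RAW R6: wait I6 write@33>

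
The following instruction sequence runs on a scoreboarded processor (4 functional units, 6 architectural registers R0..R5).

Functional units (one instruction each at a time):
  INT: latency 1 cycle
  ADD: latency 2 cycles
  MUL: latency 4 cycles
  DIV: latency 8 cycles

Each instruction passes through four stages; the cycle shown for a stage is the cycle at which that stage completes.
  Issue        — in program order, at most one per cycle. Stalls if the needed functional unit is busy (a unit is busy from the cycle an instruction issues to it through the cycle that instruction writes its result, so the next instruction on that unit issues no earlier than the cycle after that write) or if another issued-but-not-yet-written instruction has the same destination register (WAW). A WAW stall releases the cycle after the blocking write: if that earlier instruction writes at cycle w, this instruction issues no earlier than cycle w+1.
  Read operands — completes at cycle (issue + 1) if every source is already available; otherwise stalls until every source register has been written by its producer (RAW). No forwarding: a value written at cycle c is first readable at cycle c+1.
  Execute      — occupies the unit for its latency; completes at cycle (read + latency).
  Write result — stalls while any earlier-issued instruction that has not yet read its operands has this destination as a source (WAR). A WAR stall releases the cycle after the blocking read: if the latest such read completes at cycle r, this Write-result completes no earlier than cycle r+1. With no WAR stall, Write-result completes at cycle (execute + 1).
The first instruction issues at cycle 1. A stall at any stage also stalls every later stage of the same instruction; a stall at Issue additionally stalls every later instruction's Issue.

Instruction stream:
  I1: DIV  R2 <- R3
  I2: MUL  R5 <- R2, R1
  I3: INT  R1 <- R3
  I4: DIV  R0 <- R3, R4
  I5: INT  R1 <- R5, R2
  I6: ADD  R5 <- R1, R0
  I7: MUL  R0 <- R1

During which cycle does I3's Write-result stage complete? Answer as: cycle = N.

c1: issue I1 (DIV)
c2: I1 read-ops; issue I2 (MUL)
c3: issue I3 (INT)
c4: I3 read-ops
c5: I3 finished on INT
c10: I1 finished on DIV
c11: I1→R2
c12: I2 read-ops; issue I4 (DIV)
c13: I3→R1; I4 read-ops
c14: issue I5 (INT)
c16: I2 finished on MUL
c17: I2→R5
c18: I5 read-ops; issue I6 (ADD)
c19: I5 finished on INT
c20: I5→R1
c21: I4 finished on DIV
c22: I4→R0
c23: I6 read-ops; issue I7 (MUL)
c24: I7 read-ops
c25: I6 finished on ADD
c26: I6→R5
c28: I7 finished on MUL
c29: I7→R0

cycle = 13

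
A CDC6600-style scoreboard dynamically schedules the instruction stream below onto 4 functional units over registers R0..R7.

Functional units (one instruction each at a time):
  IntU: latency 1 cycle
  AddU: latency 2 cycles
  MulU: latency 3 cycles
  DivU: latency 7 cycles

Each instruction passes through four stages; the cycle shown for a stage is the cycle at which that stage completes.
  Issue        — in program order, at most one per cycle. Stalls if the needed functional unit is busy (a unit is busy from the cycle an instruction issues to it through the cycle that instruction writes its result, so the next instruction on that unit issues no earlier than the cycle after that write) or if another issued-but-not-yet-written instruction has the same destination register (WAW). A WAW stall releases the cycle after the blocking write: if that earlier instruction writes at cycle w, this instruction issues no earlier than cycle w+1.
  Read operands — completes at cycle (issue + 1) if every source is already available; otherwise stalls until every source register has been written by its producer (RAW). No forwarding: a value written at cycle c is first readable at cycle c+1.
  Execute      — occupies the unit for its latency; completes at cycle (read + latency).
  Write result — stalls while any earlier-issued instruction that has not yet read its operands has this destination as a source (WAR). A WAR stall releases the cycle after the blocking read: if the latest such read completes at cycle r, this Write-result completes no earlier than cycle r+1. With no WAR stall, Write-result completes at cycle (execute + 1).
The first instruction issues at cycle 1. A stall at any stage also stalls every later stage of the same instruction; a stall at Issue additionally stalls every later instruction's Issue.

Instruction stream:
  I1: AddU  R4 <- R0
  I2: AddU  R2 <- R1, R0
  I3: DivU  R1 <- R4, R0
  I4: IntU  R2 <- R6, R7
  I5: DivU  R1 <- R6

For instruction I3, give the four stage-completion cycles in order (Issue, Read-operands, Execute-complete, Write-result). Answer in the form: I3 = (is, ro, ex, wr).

1) issue 1, read 2, done 4, write 5
2) issue 6, read 7, done 9, write 10  <struct: AddU busy until I1 writes@5>
3) issue 7, read 8, done 15, write 16
4) issue 11, read 12, done 13, write 14  <WAW R2: wait I2 write@10>
5) issue 17, read 18, done 25, write 26  <struct: DivU busy until I3 writes@16>

I3 = (7, 8, 15, 16)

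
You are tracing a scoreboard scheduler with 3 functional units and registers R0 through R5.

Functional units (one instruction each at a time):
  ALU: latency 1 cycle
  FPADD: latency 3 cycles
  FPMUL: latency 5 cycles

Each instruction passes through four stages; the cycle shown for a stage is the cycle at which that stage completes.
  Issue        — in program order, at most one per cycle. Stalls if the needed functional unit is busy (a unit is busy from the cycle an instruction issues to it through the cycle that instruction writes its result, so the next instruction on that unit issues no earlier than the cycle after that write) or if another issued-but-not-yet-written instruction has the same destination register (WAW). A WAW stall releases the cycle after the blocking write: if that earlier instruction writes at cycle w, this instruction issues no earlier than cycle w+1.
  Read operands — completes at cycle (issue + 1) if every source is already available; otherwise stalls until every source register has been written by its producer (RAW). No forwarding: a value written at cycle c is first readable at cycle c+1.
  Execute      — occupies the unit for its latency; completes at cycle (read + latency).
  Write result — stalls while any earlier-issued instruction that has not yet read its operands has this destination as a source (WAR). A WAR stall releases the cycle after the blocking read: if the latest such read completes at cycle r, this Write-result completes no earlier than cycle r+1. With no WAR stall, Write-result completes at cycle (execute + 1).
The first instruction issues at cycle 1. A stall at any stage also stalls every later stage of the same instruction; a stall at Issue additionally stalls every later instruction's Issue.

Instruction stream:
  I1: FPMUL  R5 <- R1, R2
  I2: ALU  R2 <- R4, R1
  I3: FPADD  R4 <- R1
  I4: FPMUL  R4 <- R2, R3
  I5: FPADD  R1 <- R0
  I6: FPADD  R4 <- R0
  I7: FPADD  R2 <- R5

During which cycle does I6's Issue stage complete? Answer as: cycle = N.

[I1] 1/2/7/8
[I2] 2/3/4/5
[I3] 3/4/7/8
[I4] 9/10/15/16  (WAW R4: wait I3 write@8)
[I5] 10/11/14/15
[I6] 17/18/21/22  (WAW R4: wait I4 write@16)
[I7] 23/24/27/28  (struct: FPADD busy until I6 writes@22)

cycle = 17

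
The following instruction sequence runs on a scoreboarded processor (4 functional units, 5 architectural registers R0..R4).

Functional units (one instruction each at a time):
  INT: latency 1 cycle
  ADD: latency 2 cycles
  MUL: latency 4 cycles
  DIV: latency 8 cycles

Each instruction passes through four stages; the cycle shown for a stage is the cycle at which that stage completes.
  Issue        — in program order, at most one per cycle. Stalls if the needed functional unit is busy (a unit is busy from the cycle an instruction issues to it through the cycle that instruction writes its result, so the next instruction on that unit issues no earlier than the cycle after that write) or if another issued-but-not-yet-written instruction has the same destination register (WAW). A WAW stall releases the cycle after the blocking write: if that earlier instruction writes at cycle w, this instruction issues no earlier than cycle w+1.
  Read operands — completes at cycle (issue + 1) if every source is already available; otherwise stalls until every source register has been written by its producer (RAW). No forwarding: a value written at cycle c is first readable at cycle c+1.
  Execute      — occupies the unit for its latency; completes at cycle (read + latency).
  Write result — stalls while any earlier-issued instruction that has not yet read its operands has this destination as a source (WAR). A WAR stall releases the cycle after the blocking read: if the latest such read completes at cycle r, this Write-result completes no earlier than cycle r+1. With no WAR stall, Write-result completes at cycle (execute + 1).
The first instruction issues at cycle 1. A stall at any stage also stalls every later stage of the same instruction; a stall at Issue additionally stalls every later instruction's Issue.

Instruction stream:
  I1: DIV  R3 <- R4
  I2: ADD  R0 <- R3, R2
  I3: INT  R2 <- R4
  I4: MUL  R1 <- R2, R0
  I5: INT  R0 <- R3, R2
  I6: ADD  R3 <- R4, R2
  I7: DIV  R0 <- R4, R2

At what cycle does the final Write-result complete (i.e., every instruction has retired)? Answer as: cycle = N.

cycle = 30

t=1  I1→DIV
t=2  I1 RO | I2→ADD
t=3  I3→INT
t=4  I3 RO | I4→MUL
t=5  I3 EX
t=10  I1 EX
t=11  I1 WR R3
t=12  I2 RO
t=13  I3 WR R2
t=14  I2 EX
t=15  I2 WR R0
t=16  I4 RO | I5→INT
t=17  I5 RO | I6→ADD
t=18  I5 EX | I6 RO
t=19  I5 WR R0
t=20  I4 EX | I6 EX | I7→DIV
t=21  I4 WR R1 | I6 WR R3 | I7 RO
t=29  I7 EX
t=30  I7 WR R0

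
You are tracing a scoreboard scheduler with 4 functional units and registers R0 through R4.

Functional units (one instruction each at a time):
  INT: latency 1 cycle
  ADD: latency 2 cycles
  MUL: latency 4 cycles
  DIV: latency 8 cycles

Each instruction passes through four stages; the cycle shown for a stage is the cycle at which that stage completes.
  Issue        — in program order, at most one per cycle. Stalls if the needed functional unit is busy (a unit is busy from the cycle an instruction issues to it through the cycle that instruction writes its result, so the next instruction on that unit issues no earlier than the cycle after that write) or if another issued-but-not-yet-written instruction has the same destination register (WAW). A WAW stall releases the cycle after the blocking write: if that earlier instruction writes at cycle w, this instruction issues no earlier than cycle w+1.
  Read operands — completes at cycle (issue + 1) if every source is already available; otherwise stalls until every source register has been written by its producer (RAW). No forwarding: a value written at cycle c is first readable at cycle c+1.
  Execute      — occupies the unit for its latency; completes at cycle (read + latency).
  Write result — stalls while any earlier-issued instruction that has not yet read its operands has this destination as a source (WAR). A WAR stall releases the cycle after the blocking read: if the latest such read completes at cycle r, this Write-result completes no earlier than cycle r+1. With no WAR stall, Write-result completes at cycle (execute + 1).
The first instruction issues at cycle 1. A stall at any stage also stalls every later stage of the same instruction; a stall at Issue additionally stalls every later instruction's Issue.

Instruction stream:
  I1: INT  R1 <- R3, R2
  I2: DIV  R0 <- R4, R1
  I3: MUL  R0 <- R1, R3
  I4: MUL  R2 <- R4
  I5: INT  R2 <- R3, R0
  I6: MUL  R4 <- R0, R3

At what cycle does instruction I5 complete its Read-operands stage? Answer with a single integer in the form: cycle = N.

cycle = 30

cycle 1: issue I1 (INT)
cycle 2: I1 read-ops, issue I2 (DIV)
cycle 3: I1 finished on INT
cycle 4: I1→R1
cycle 5: I2 read-ops
cycle 13: I2 finished on DIV
cycle 14: I2→R0
cycle 15: issue I3 (MUL)
cycle 16: I3 read-ops
cycle 20: I3 finished on MUL
cycle 21: I3→R0
cycle 22: issue I4 (MUL)
cycle 23: I4 read-ops
cycle 27: I4 finished on MUL
cycle 28: I4→R2
cycle 29: issue I5 (INT)
cycle 30: I5 read-ops, issue I6 (MUL)
cycle 31: I5 finished on INT, I6 read-ops
cycle 32: I5→R2
cycle 35: I6 finished on MUL
cycle 36: I6→R4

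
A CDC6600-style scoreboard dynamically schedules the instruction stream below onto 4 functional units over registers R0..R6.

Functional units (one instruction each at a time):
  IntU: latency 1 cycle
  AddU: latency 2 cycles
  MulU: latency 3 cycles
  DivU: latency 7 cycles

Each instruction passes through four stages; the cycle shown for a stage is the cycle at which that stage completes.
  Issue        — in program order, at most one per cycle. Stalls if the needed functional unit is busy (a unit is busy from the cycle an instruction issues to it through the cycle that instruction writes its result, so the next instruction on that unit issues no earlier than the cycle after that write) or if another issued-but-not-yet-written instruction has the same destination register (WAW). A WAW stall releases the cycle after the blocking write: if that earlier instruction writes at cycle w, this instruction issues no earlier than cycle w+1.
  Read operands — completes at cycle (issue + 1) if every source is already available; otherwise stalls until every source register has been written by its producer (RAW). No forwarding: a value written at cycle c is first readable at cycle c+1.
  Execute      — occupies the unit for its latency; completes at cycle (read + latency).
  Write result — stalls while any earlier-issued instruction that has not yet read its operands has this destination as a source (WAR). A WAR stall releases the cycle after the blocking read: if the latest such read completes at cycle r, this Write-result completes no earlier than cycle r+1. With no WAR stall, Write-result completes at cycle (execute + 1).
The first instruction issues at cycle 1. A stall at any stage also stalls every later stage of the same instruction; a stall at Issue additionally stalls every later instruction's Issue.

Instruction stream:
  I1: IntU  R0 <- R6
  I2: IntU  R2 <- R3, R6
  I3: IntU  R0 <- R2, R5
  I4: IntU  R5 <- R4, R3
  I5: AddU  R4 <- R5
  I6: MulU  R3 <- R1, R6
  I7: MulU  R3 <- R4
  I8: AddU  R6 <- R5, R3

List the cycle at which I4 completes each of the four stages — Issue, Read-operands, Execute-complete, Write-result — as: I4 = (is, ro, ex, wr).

I4 = (13, 14, 15, 16)

I1  is:1  ro:2  ex:3  wr:4
I2  is:5  ro:6  ex:7  wr:8  — struct: IntU busy until I1 writes@4
I3  is:9  ro:10  ex:11  wr:12  — struct: IntU busy until I2 writes@8
I4  is:13  ro:14  ex:15  wr:16  — struct: IntU busy until I3 writes@12
I5  is:14  ro:17  ex:19  wr:20  — RAW R5: wait I4 write@16
I6  is:15  ro:16  ex:19  wr:20
I7  is:21  ro:22  ex:25  wr:26  — struct: MulU busy until I6 writes@20
I8  is:22  ro:27  ex:29  wr:30  — RAW R3: wait I7 write@26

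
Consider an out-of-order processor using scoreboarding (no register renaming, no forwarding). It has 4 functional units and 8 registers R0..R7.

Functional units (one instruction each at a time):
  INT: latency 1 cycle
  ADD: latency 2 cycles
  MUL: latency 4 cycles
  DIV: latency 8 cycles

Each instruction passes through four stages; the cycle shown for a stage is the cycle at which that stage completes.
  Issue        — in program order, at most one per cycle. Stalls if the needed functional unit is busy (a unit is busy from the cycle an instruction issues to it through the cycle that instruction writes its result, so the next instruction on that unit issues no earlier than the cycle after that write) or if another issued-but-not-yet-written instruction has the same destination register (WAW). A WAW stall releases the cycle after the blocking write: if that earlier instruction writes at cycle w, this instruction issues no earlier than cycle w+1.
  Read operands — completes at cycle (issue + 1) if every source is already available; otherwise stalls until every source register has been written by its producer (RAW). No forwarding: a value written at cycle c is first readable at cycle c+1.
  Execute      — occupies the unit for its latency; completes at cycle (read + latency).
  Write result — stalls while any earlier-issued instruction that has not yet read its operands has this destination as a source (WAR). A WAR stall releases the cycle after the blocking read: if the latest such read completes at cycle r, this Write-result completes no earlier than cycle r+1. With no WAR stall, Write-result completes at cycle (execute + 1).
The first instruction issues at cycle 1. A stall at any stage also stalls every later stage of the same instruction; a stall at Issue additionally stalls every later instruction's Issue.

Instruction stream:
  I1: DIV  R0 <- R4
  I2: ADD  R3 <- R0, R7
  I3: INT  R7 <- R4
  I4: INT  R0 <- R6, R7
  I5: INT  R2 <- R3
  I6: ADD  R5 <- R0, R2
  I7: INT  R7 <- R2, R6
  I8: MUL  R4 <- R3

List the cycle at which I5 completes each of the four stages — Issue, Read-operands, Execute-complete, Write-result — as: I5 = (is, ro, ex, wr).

I1  is:1  ro:2  ex:10  wr:11
I2  is:2  ro:12  ex:14  wr:15  — RAW R0: wait I1 write@11
I3  is:3  ro:4  ex:5  wr:13  — WAR R7: wait I2 read@12
I4  is:14  ro:15  ex:16  wr:17  — struct: INT busy until I3 writes@13
I5  is:18  ro:19  ex:20  wr:21  — struct: INT busy until I4 writes@17
I6  is:19  ro:22  ex:24  wr:25  — RAW R2: wait I5 write@21
I7  is:22  ro:23  ex:24  wr:25  — struct: INT busy until I5 writes@21
I8  is:23  ro:24  ex:28  wr:29

I5 = (18, 19, 20, 21)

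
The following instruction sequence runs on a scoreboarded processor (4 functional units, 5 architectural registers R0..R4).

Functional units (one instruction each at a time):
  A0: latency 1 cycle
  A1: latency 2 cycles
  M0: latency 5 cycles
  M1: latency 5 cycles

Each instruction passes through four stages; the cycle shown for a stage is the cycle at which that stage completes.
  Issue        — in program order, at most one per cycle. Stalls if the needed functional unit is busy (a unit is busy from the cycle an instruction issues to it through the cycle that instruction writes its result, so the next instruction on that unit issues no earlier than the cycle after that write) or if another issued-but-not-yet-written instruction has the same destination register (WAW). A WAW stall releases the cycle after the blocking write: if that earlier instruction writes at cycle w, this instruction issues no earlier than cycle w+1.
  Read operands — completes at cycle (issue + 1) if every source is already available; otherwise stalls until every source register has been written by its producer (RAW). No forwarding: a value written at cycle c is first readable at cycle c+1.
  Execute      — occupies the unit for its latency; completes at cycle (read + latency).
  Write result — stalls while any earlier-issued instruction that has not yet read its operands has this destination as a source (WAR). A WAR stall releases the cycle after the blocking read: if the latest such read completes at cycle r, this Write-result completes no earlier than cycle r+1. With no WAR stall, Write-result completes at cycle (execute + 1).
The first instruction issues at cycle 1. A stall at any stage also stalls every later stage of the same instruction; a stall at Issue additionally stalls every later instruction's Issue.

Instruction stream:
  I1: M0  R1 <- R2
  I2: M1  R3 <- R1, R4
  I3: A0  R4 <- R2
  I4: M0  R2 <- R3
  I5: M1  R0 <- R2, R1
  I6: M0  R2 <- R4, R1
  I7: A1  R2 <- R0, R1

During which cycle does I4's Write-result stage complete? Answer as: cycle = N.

  I1 | 1 | 2 | 7 | 8
  I2 | 2 | 9 | 14 | 15   RAW R1: wait I1 write@8
  I3 | 3 | 4 | 5 | 10   WAR R4: wait I2 read@9
  I4 | 9 | 16 | 21 | 22   struct: M0 busy until I1 writes@8 · RAW R3: wait I2 write@15
  I5 | 16 | 23 | 28 | 29   struct: M1 busy until I2 writes@15 · RAW R2: wait I4 write@22
  I6 | 23 | 24 | 29 | 30   struct: M0 busy until I4 writes@22
  I7 | 31 | 32 | 34 | 35   WAW R2: wait I6 write@30

cycle = 22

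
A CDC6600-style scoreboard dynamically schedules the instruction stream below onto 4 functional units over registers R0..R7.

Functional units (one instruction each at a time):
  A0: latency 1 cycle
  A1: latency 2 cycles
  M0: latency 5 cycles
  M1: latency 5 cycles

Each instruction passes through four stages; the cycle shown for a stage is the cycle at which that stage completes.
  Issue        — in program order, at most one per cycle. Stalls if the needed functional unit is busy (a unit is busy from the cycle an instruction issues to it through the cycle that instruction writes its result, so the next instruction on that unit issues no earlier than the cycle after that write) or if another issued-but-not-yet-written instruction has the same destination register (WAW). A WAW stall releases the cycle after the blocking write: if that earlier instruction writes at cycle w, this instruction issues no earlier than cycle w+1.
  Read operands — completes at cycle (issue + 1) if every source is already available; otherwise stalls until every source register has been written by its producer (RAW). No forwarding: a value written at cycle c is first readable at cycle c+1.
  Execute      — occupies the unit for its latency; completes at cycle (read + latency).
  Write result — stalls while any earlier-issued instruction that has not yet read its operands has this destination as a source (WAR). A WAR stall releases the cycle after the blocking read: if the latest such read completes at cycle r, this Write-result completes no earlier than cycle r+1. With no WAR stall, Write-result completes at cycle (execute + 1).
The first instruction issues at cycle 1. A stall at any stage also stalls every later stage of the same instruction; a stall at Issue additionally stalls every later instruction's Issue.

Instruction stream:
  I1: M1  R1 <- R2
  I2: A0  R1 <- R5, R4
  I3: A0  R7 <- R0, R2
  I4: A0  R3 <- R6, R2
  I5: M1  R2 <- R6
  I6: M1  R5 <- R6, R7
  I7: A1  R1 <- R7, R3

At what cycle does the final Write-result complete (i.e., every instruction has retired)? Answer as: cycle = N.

1) issue 1, read 2, done 7, write 8
2) issue 9, read 10, done 11, write 12  <WAW R1: wait I1 write@8>
3) issue 13, read 14, done 15, write 16  <struct: A0 busy until I2 writes@12>
4) issue 17, read 18, done 19, write 20  <struct: A0 busy until I3 writes@16>
5) issue 18, read 19, done 24, write 25
6) issue 26, read 27, done 32, write 33  <struct: M1 busy until I5 writes@25>
7) issue 27, read 28, done 30, write 31

cycle = 33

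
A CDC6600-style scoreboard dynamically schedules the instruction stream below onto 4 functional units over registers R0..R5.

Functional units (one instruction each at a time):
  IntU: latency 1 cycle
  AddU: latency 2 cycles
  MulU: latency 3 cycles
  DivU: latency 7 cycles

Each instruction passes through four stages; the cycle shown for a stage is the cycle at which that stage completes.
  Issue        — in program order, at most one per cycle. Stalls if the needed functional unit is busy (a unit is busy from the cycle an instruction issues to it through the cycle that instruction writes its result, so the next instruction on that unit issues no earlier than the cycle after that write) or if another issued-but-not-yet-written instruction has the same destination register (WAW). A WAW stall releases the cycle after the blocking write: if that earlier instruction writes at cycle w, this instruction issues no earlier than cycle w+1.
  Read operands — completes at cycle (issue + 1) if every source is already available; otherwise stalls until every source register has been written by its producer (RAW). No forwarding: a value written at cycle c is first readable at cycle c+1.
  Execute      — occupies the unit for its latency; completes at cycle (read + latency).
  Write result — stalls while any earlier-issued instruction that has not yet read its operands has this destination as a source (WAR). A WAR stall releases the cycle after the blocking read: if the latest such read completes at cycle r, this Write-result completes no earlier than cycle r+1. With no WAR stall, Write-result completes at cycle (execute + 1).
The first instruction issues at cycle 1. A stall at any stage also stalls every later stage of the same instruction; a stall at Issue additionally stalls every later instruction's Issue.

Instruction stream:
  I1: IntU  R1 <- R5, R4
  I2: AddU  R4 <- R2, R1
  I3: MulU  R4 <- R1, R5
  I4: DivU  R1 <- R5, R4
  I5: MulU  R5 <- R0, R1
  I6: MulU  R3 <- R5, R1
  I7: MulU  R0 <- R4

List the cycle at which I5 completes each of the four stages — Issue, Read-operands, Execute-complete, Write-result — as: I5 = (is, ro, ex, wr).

I5 = (15, 24, 27, 28)

c1: issue I1 (IntU)
c2: I1 read-ops; issue I2 (AddU)
c3: I1 finished on IntU
c4: I1→R1
c5: I2 read-ops
c7: I2 finished on AddU
c8: I2→R4
c9: issue I3 (MulU)
c10: I3 read-ops; issue I4 (DivU)
c13: I3 finished on MulU
c14: I3→R4
c15: I4 read-ops; issue I5 (MulU)
c22: I4 finished on DivU
c23: I4→R1
c24: I5 read-ops
c27: I5 finished on MulU
c28: I5→R5
c29: issue I6 (MulU)
c30: I6 read-ops
c33: I6 finished on MulU
c34: I6→R3
c35: issue I7 (MulU)
c36: I7 read-ops
c39: I7 finished on MulU
c40: I7→R0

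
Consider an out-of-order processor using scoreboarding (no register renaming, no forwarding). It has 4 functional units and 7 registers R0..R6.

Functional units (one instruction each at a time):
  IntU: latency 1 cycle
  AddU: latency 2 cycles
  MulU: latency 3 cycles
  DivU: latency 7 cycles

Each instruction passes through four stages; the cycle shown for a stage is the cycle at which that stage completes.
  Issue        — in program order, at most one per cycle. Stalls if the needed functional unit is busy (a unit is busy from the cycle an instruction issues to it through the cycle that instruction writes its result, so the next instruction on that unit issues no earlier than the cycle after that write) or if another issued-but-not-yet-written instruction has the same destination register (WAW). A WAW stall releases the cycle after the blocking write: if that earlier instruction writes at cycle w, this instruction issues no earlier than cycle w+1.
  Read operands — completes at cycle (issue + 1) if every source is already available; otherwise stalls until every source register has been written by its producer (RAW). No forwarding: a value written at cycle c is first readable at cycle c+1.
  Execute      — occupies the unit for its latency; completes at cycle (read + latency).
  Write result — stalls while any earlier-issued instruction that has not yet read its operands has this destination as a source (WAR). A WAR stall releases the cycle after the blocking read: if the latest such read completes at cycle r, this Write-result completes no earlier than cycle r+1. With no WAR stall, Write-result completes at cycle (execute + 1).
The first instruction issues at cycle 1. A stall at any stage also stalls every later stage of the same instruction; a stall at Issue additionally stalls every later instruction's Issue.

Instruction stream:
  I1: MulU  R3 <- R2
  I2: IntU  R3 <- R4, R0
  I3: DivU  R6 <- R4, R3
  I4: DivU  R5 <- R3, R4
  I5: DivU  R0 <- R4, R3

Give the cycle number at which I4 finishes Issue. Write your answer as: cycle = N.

t=1  I1 issues→MulU
t=2  I1 reads
t=5  I1 exec-done
t=6  I1 writes R3
t=7  I2 issues→IntU
t=8  I2 reads | I3 issues→DivU
t=9  I2 exec-done
t=10  I2 writes R3
t=11  I3 reads
t=18  I3 exec-done
t=19  I3 writes R6
t=20  I4 issues→DivU
t=21  I4 reads
t=28  I4 exec-done
t=29  I4 writes R5
t=30  I5 issues→DivU
t=31  I5 reads
t=38  I5 exec-done
t=39  I5 writes R0

cycle = 20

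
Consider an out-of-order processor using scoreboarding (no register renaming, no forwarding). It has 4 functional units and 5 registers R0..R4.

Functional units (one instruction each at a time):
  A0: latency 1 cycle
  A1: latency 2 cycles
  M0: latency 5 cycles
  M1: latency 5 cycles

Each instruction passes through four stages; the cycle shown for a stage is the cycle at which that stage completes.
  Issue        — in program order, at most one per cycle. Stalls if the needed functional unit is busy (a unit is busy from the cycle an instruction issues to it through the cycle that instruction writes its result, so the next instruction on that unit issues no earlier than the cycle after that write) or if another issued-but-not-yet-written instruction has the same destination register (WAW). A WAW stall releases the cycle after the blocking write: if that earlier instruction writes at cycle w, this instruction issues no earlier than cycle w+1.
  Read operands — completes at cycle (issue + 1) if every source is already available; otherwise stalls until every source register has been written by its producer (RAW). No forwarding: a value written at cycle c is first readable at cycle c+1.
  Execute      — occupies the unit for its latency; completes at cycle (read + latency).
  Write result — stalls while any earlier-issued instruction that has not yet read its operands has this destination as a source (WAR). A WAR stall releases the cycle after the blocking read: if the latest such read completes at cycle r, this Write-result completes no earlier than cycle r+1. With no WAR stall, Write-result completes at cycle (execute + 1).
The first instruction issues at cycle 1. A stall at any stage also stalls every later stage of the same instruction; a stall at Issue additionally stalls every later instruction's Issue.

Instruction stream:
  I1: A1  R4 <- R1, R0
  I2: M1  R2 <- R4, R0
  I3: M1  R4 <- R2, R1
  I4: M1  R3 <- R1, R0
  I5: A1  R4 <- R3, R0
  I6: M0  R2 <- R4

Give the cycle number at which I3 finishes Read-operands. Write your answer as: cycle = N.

1) issue 1, read 2, done 4, write 5
2) issue 2, read 6, done 11, write 12  <RAW R4: wait I1 write@5>
3) issue 13, read 14, done 19, write 20  <struct: M1 busy until I2 writes@12>
4) issue 21, read 22, done 27, write 28  <struct: M1 busy until I3 writes@20>
5) issue 22, read 29, done 31, write 32  <RAW R3: wait I4 write@28>
6) issue 23, read 33, done 38, write 39  <RAW R4: wait I5 write@32>

cycle = 14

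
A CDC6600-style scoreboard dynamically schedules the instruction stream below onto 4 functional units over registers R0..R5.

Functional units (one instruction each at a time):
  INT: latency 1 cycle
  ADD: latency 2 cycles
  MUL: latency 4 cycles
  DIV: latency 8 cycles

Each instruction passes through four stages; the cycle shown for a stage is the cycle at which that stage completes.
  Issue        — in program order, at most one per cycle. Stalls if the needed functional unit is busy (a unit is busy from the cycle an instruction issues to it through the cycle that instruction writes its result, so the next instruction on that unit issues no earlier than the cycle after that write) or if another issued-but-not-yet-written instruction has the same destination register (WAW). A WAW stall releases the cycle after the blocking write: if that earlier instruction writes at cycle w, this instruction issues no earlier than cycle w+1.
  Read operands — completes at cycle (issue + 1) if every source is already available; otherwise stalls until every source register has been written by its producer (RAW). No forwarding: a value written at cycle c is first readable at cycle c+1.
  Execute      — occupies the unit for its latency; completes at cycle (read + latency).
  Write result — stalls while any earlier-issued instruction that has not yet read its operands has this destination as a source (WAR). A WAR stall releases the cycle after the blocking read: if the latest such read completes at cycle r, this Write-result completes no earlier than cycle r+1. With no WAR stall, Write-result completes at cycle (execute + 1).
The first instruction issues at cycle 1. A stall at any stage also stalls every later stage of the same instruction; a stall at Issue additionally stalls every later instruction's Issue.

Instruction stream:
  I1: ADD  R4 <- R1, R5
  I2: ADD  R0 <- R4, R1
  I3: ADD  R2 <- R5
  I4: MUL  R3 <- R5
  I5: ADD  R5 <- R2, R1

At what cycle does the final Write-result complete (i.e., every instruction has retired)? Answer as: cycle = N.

1) issue 1, read 2, done 4, write 5
2) issue 6, read 7, done 9, write 10  <struct: ADD busy until I1 writes@5>
3) issue 11, read 12, done 14, write 15  <struct: ADD busy until I2 writes@10>
4) issue 12, read 13, done 17, write 18
5) issue 16, read 17, done 19, write 20  <struct: ADD busy until I3 writes@15>

cycle = 20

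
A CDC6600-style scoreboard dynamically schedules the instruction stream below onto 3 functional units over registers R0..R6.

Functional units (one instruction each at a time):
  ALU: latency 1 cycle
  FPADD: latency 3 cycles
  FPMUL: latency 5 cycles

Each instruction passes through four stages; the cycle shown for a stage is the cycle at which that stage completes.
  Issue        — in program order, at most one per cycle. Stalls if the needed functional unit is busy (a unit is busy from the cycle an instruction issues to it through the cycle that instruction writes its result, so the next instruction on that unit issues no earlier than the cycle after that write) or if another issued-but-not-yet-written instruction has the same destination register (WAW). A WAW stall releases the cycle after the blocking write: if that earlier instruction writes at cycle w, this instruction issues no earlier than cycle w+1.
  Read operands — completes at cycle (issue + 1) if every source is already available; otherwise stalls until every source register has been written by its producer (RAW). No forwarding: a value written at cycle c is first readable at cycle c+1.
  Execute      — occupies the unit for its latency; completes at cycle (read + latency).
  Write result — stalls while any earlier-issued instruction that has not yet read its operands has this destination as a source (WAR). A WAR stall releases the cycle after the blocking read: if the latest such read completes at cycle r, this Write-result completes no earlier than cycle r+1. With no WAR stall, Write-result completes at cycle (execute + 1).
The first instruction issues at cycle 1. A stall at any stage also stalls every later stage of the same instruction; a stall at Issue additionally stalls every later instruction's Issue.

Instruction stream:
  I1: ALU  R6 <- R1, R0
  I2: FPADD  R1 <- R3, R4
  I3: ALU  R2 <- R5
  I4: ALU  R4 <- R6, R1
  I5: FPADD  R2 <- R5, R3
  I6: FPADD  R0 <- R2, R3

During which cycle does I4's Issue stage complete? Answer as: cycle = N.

cycle = 9

I1: IS=1 RO=2 EX=3 WR=4
I2: IS=2 RO=3 EX=6 WR=7
I3: IS=5 RO=6 EX=7 WR=8  [struct: ALU busy until I1 writes@4]
I4: IS=9 RO=10 EX=11 WR=12  [struct: ALU busy until I3 writes@8]
I5: IS=10 RO=11 EX=14 WR=15
I6: IS=16 RO=17 EX=20 WR=21  [struct: FPADD busy until I5 writes@15]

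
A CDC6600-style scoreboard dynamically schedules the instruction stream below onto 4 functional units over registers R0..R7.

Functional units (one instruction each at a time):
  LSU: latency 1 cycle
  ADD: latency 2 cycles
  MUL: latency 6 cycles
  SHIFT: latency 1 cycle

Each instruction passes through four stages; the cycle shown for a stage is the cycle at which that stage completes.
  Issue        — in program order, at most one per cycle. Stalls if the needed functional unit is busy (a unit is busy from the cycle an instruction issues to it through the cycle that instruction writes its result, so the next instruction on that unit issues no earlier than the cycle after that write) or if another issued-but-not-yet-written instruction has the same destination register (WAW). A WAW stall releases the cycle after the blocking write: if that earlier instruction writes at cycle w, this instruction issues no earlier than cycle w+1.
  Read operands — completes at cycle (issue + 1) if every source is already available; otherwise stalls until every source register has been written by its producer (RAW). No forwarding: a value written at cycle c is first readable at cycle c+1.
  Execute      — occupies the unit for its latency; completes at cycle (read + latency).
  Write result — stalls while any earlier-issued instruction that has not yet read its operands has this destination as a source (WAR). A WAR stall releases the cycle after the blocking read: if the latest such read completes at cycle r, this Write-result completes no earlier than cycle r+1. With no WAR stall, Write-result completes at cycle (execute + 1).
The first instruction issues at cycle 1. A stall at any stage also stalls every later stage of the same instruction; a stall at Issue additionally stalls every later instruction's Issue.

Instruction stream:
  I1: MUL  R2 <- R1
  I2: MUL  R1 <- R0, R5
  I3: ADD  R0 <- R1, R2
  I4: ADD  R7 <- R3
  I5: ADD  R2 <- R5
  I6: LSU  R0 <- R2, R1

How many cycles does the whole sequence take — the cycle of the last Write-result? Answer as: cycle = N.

cycle = 35

cycle 1: I1 dispatched to MUL
cycle 2: I1 operands ready
cycle 8: I1 complete
cycle 9: R2←I1
cycle 10: I2 dispatched to MUL
cycle 11: I2 operands ready · I3 dispatched to ADD
cycle 17: I2 complete
cycle 18: R1←I2
cycle 19: I3 operands ready
cycle 21: I3 complete
cycle 22: R0←I3
cycle 23: I4 dispatched to ADD
cycle 24: I4 operands ready
cycle 26: I4 complete
cycle 27: R7←I4
cycle 28: I5 dispatched to ADD
cycle 29: I5 operands ready · I6 dispatched to LSU
cycle 31: I5 complete
cycle 32: R2←I5
cycle 33: I6 operands ready
cycle 34: I6 complete
cycle 35: R0←I6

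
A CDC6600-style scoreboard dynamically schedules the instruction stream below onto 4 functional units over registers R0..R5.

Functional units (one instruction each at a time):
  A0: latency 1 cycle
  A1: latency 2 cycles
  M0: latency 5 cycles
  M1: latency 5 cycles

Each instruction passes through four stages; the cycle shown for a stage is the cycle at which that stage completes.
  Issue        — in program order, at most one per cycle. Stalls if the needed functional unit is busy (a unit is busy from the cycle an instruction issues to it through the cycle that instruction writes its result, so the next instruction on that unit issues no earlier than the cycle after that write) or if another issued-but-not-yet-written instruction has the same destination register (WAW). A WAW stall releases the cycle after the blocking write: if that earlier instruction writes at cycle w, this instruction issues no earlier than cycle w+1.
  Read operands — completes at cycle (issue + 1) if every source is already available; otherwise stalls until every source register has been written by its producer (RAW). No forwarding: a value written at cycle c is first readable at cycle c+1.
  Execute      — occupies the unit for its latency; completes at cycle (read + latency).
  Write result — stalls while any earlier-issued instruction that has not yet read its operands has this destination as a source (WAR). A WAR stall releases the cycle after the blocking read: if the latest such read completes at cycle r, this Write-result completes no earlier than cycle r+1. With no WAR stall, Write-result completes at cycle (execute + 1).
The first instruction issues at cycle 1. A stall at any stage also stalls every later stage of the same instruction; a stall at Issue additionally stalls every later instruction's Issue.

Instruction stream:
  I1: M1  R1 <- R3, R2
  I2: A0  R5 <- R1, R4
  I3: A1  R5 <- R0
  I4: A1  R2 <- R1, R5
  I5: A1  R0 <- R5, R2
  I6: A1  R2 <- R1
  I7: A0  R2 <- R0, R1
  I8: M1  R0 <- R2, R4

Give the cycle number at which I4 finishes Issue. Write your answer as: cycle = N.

I1 -> (1, 2, 7, 8)
I2 -> (2, 9, 10, 11)  // RAW R1: wait I1 write@8
I3 -> (12, 13, 15, 16)  // WAW R5: wait I2 write@11
I4 -> (17, 18, 20, 21)  // struct: A1 busy until I3 writes@16
I5 -> (22, 23, 25, 26)  // struct: A1 busy until I4 writes@21
I6 -> (27, 28, 30, 31)  // struct: A1 busy until I5 writes@26
I7 -> (32, 33, 34, 35)  // WAW R2: wait I6 write@31
I8 -> (33, 36, 41, 42)  // RAW R2: wait I7 write@35

cycle = 17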